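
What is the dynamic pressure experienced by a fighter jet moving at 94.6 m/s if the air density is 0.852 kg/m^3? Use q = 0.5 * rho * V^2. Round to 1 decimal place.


Step 1: V^2 = 94.6^2 = 8949.16
Step 2: q = 0.5 * 0.852 * 8949.16
Step 3: q = 3812.3 Pa

3812.3


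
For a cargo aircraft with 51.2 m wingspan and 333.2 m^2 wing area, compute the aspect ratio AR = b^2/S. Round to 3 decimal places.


Step 1: b^2 = 51.2^2 = 2621.44
Step 2: AR = 2621.44 / 333.2 = 7.867

7.867


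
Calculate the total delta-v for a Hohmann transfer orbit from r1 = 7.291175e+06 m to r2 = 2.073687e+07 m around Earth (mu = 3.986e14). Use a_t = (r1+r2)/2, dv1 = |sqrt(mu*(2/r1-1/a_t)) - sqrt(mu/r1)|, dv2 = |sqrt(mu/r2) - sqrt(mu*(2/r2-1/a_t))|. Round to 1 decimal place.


Step 1: Transfer semi-major axis a_t = (7.291175e+06 + 2.073687e+07) / 2 = 1.401402e+07 m
Step 2: v1 (circular at r1) = sqrt(mu/r1) = 7393.84 m/s
Step 3: v_t1 = sqrt(mu*(2/r1 - 1/a_t)) = 8994.15 m/s
Step 4: dv1 = |8994.15 - 7393.84| = 1600.31 m/s
Step 5: v2 (circular at r2) = 4384.27 m/s, v_t2 = 3162.38 m/s
Step 6: dv2 = |4384.27 - 3162.38| = 1221.88 m/s
Step 7: Total delta-v = 1600.31 + 1221.88 = 2822.2 m/s

2822.2


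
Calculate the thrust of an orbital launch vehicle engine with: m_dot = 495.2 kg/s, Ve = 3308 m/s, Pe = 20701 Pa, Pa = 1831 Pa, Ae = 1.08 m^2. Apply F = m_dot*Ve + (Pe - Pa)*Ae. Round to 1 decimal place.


Step 1: Momentum thrust = m_dot * Ve = 495.2 * 3308 = 1638121.6 N
Step 2: Pressure thrust = (Pe - Pa) * Ae = (20701 - 1831) * 1.08 = 20379.60 N
Step 3: Total thrust F = 1638121.6 + 20379.60 = 1658501.2 N

1658501.2


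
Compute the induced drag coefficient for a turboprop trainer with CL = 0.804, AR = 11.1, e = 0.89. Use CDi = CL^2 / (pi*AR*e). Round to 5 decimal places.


Step 1: CL^2 = 0.804^2 = 0.646416
Step 2: pi * AR * e = 3.14159 * 11.1 * 0.89 = 31.035794
Step 3: CDi = 0.646416 / 31.035794 = 0.02083

0.02083


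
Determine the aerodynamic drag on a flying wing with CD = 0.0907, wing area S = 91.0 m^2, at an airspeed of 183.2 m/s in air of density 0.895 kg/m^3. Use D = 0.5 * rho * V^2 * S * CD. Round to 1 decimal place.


Step 1: Dynamic pressure q = 0.5 * 0.895 * 183.2^2 = 15019.1024 Pa
Step 2: Drag D = q * S * CD = 15019.1024 * 91.0 * 0.0907
Step 3: D = 123963.2 N

123963.2


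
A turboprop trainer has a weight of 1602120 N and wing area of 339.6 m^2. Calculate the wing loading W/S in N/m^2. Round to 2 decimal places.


Step 1: Wing loading = W / S = 1602120 / 339.6
Step 2: Wing loading = 4717.67 N/m^2

4717.67


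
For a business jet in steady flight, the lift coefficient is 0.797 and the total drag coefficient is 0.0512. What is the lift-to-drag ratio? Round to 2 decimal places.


Step 1: L/D = CL / CD = 0.797 / 0.0512
Step 2: L/D = 15.57

15.57


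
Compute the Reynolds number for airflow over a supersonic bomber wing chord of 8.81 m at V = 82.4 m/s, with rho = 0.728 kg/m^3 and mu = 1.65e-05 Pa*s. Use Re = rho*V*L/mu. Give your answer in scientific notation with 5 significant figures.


Step 1: Numerator = rho * V * L = 0.728 * 82.4 * 8.81 = 528.487232
Step 2: Re = 528.487232 / 1.65e-05
Step 3: Re = 3.2030e+07

3.2030e+07


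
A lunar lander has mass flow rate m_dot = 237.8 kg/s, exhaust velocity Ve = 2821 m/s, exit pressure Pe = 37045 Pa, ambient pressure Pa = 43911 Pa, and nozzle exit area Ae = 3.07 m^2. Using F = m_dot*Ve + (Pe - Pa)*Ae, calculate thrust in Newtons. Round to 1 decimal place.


Step 1: Momentum thrust = m_dot * Ve = 237.8 * 2821 = 670833.8 N
Step 2: Pressure thrust = (Pe - Pa) * Ae = (37045 - 43911) * 3.07 = -21078.62 N
Step 3: Total thrust F = 670833.8 + -21078.62 = 649755.2 N

649755.2


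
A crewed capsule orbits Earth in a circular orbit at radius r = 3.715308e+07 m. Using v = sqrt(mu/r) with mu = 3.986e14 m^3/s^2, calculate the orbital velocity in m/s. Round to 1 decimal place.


Step 1: mu / r = 3.986e14 / 3.715308e+07 = 10728585.6247
Step 2: v = sqrt(10728585.6247) = 3275.5 m/s

3275.5


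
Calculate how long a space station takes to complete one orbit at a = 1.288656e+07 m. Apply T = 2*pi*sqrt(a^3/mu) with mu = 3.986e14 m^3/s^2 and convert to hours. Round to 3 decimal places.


Step 1: a^3 / mu = 2.139986e+21 / 3.986e14 = 5.368756e+06
Step 2: sqrt(5.368756e+06) = 2317.0577 s
Step 3: T = 2*pi * 2317.0577 = 14558.5 s
Step 4: T in hours = 14558.5 / 3600 = 4.044 hours

4.044


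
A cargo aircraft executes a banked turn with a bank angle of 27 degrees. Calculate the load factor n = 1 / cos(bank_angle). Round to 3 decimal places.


Step 1: Convert 27 degrees to radians = 0.471239
Step 2: cos(27 deg) = 0.891007
Step 3: n = 1 / 0.891007 = 1.122

1.122


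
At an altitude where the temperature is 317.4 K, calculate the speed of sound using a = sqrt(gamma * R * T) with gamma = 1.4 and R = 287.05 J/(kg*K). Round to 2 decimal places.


Step 1: gamma * R * T = 1.4 * 287.05 * 317.4 = 127553.538
Step 2: a = sqrt(127553.538) = 357.15 m/s

357.15


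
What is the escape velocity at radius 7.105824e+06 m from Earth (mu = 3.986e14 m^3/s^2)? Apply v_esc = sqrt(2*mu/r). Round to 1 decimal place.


Step 1: 2*mu/r = 2 * 3.986e14 / 7.105824e+06 = 112189663.0145
Step 2: v_esc = sqrt(112189663.0145) = 10592.0 m/s

10592.0


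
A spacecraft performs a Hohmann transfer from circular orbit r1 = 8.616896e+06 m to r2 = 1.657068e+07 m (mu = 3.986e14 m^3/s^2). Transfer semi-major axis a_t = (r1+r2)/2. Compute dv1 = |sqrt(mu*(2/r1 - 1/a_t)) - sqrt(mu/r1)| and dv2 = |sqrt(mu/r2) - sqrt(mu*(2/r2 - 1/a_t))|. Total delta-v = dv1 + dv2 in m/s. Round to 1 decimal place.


Step 1: Transfer semi-major axis a_t = (8.616896e+06 + 1.657068e+07) / 2 = 1.259379e+07 m
Step 2: v1 (circular at r1) = sqrt(mu/r1) = 6801.32 m/s
Step 3: v_t1 = sqrt(mu*(2/r1 - 1/a_t)) = 7801.63 m/s
Step 4: dv1 = |7801.63 - 6801.32| = 1000.31 m/s
Step 5: v2 (circular at r2) = 4904.54 m/s, v_t2 = 4056.91 m/s
Step 6: dv2 = |4904.54 - 4056.91| = 847.63 m/s
Step 7: Total delta-v = 1000.31 + 847.63 = 1847.9 m/s

1847.9


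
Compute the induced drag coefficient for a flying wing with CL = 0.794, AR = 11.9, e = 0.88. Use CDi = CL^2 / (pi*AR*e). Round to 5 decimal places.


Step 1: CL^2 = 0.794^2 = 0.630436
Step 2: pi * AR * e = 3.14159 * 11.9 * 0.88 = 32.898758
Step 3: CDi = 0.630436 / 32.898758 = 0.01916

0.01916


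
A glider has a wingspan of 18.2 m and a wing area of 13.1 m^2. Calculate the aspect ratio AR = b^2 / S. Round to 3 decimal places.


Step 1: b^2 = 18.2^2 = 331.24
Step 2: AR = 331.24 / 13.1 = 25.285

25.285


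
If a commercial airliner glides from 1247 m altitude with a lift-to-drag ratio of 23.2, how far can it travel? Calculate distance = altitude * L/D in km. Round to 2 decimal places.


Step 1: Glide distance = altitude * L/D = 1247 * 23.2 = 28930.4 m
Step 2: Convert to km: 28930.4 / 1000 = 28.93 km

28.93


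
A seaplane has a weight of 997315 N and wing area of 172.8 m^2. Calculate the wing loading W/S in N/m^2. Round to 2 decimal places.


Step 1: Wing loading = W / S = 997315 / 172.8
Step 2: Wing loading = 5771.50 N/m^2

5771.50


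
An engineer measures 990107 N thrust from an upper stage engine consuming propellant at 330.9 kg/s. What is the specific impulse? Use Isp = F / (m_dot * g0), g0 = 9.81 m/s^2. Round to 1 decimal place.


Step 1: m_dot * g0 = 330.9 * 9.81 = 3246.13
Step 2: Isp = 990107 / 3246.13 = 305.0 s

305.0


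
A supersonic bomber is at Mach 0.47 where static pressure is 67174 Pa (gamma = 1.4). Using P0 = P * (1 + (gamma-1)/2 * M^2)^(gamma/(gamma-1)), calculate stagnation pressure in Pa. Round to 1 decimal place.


Step 1: (gamma-1)/2 * M^2 = 0.2 * 0.2209 = 0.04418
Step 2: 1 + 0.04418 = 1.04418
Step 3: Exponent gamma/(gamma-1) = 3.5
Step 4: P0 = 67174 * 1.04418^3.5 = 78147.5 Pa

78147.5


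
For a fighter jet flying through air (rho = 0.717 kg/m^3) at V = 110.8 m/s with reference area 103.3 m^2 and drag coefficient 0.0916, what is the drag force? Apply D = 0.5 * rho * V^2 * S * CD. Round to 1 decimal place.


Step 1: Dynamic pressure q = 0.5 * 0.717 * 110.8^2 = 4401.1754 Pa
Step 2: Drag D = q * S * CD = 4401.1754 * 103.3 * 0.0916
Step 3: D = 41645.2 N

41645.2


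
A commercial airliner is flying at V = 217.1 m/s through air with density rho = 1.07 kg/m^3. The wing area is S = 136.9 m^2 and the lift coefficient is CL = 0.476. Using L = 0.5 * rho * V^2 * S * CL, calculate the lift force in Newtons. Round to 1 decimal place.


Step 1: Calculate dynamic pressure q = 0.5 * 1.07 * 217.1^2 = 0.5 * 1.07 * 47132.41 = 25215.8393 Pa
Step 2: Multiply by wing area and lift coefficient: L = 25215.8393 * 136.9 * 0.476
Step 3: L = 3452048.407 * 0.476 = 1643175.0 N

1643175.0


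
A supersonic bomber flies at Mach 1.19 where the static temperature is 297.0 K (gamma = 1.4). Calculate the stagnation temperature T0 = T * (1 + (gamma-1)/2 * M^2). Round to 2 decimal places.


Step 1: (gamma-1)/2 = 0.2
Step 2: M^2 = 1.4161
Step 3: 1 + 0.2 * 1.4161 = 1.28322
Step 4: T0 = 297.0 * 1.28322 = 381.12 K

381.12


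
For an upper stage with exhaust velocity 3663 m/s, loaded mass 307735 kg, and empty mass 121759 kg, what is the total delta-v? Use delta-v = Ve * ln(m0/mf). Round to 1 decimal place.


Step 1: Mass ratio m0/mf = 307735 / 121759 = 2.527411
Step 2: ln(2.527411) = 0.927195
Step 3: delta-v = 3663 * 0.927195 = 3396.3 m/s

3396.3


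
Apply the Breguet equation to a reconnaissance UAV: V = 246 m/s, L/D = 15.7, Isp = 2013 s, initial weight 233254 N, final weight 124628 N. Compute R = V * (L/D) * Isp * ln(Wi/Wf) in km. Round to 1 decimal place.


Step 1: Coefficient = V * (L/D) * Isp = 246 * 15.7 * 2013 = 7774608.6 m
Step 2: Wi/Wf = 233254 / 124628 = 1.871602
Step 3: ln(1.871602) = 0.626795
Step 4: R = 7774608.6 * 0.626795 = 4873083.4 m = 4873.1 km

4873.1


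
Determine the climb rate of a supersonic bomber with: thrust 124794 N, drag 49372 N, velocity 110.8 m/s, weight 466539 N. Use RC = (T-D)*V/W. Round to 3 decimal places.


Step 1: Excess thrust = T - D = 124794 - 49372 = 75422 N
Step 2: Excess power = 75422 * 110.8 = 8356757.6 W
Step 3: RC = 8356757.6 / 466539 = 17.912 m/s

17.912


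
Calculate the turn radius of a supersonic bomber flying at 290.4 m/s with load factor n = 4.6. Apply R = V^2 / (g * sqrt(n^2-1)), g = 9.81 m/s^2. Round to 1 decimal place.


Step 1: V^2 = 290.4^2 = 84332.16
Step 2: n^2 - 1 = 4.6^2 - 1 = 20.16
Step 3: sqrt(20.16) = 4.489989
Step 4: R = 84332.16 / (9.81 * 4.489989) = 1914.6 m

1914.6


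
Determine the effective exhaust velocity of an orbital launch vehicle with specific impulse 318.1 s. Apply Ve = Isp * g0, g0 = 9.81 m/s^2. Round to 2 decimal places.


Step 1: Ve = Isp * g0 = 318.1 * 9.81
Step 2: Ve = 3120.56 m/s

3120.56


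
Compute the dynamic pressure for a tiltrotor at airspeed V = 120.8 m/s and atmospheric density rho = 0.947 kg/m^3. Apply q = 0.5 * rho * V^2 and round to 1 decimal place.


Step 1: V^2 = 120.8^2 = 14592.64
Step 2: q = 0.5 * 0.947 * 14592.64
Step 3: q = 6909.6 Pa

6909.6


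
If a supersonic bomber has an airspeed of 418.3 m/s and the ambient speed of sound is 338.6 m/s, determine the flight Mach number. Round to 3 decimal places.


Step 1: M = V / a = 418.3 / 338.6
Step 2: M = 1.235

1.235


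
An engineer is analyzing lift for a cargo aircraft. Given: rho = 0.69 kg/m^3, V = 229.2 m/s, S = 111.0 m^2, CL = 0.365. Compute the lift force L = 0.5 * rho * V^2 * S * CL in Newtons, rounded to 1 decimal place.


Step 1: Calculate dynamic pressure q = 0.5 * 0.69 * 229.2^2 = 0.5 * 0.69 * 52532.64 = 18123.7608 Pa
Step 2: Multiply by wing area and lift coefficient: L = 18123.7608 * 111.0 * 0.365
Step 3: L = 2011737.4488 * 0.365 = 734284.2 N

734284.2


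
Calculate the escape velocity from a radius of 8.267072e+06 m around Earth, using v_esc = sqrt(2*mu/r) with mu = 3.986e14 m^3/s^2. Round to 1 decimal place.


Step 1: 2*mu/r = 2 * 3.986e14 / 8.267072e+06 = 96430755.6533
Step 2: v_esc = sqrt(96430755.6533) = 9819.9 m/s

9819.9


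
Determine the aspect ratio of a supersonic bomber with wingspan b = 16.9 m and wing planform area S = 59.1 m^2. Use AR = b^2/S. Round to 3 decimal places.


Step 1: b^2 = 16.9^2 = 285.61
Step 2: AR = 285.61 / 59.1 = 4.833

4.833


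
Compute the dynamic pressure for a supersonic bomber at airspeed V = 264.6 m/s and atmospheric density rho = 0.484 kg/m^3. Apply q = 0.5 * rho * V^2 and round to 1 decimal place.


Step 1: V^2 = 264.6^2 = 70013.16
Step 2: q = 0.5 * 0.484 * 70013.16
Step 3: q = 16943.2 Pa

16943.2


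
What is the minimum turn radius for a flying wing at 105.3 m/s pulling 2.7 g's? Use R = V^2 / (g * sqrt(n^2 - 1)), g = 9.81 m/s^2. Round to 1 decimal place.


Step 1: V^2 = 105.3^2 = 11088.09
Step 2: n^2 - 1 = 2.7^2 - 1 = 6.29
Step 3: sqrt(6.29) = 2.507987
Step 4: R = 11088.09 / (9.81 * 2.507987) = 450.7 m

450.7


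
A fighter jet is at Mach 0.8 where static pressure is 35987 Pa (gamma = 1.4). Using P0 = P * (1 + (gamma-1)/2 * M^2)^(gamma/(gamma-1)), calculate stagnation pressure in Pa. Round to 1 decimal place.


Step 1: (gamma-1)/2 * M^2 = 0.2 * 0.64 = 0.128
Step 2: 1 + 0.128 = 1.128
Step 3: Exponent gamma/(gamma-1) = 3.5
Step 4: P0 = 35987 * 1.128^3.5 = 54856.4 Pa

54856.4


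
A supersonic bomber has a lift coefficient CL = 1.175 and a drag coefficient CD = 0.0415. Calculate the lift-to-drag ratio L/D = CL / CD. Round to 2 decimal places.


Step 1: L/D = CL / CD = 1.175 / 0.0415
Step 2: L/D = 28.31

28.31


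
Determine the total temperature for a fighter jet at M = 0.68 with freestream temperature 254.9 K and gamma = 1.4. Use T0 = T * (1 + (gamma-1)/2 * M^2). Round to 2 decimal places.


Step 1: (gamma-1)/2 = 0.2
Step 2: M^2 = 0.4624
Step 3: 1 + 0.2 * 0.4624 = 1.09248
Step 4: T0 = 254.9 * 1.09248 = 278.47 K

278.47


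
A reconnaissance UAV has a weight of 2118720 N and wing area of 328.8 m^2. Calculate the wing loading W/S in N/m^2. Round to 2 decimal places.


Step 1: Wing loading = W / S = 2118720 / 328.8
Step 2: Wing loading = 6443.80 N/m^2

6443.80


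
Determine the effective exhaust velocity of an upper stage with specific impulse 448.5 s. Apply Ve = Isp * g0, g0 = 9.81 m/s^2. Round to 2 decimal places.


Step 1: Ve = Isp * g0 = 448.5 * 9.81
Step 2: Ve = 4399.79 m/s

4399.79


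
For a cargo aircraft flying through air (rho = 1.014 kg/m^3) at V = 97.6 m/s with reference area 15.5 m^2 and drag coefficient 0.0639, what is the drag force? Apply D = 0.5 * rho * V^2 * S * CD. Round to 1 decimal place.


Step 1: Dynamic pressure q = 0.5 * 1.014 * 97.6^2 = 4829.5603 Pa
Step 2: Drag D = q * S * CD = 4829.5603 * 15.5 * 0.0639
Step 3: D = 4783.4 N

4783.4


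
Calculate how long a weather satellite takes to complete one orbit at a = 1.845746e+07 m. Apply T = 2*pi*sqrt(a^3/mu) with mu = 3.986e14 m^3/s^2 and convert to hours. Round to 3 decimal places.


Step 1: a^3 / mu = 6.288047e+21 / 3.986e14 = 1.577533e+07
Step 2: sqrt(1.577533e+07) = 3971.8172 s
Step 3: T = 2*pi * 3971.8172 = 24955.66 s
Step 4: T in hours = 24955.66 / 3600 = 6.932 hours

6.932


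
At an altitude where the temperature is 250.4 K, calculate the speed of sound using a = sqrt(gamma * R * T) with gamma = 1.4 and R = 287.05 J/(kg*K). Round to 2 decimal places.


Step 1: gamma * R * T = 1.4 * 287.05 * 250.4 = 100628.248
Step 2: a = sqrt(100628.248) = 317.22 m/s

317.22


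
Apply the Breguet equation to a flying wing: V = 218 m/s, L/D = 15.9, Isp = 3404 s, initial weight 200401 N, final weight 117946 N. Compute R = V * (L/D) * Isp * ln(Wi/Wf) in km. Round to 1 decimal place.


Step 1: Coefficient = V * (L/D) * Isp = 218 * 15.9 * 3404 = 11798944.8 m
Step 2: Wi/Wf = 200401 / 117946 = 1.699091
Step 3: ln(1.699091) = 0.530093
Step 4: R = 11798944.8 * 0.530093 = 6254543.6 m = 6254.5 km

6254.5


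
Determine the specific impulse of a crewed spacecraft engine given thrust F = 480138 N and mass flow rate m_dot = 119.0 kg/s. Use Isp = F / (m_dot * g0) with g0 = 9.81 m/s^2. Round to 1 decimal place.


Step 1: m_dot * g0 = 119.0 * 9.81 = 1167.39
Step 2: Isp = 480138 / 1167.39 = 411.3 s

411.3


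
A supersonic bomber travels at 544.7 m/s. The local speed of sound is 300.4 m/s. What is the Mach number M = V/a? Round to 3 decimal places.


Step 1: M = V / a = 544.7 / 300.4
Step 2: M = 1.813

1.813


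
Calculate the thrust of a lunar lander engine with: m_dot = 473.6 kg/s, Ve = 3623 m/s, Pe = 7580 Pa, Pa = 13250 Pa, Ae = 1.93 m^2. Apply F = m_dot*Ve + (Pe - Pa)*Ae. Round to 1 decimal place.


Step 1: Momentum thrust = m_dot * Ve = 473.6 * 3623 = 1715852.8 N
Step 2: Pressure thrust = (Pe - Pa) * Ae = (7580 - 13250) * 1.93 = -10943.10 N
Step 3: Total thrust F = 1715852.8 + -10943.10 = 1704909.7 N

1704909.7


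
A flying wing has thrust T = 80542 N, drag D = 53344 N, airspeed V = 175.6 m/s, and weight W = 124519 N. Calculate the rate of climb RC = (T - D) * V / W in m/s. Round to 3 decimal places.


Step 1: Excess thrust = T - D = 80542 - 53344 = 27198 N
Step 2: Excess power = 27198 * 175.6 = 4775968.8 W
Step 3: RC = 4775968.8 / 124519 = 38.355 m/s

38.355


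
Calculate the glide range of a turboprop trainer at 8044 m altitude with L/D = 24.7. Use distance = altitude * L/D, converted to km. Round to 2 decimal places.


Step 1: Glide distance = altitude * L/D = 8044 * 24.7 = 198686.8 m
Step 2: Convert to km: 198686.8 / 1000 = 198.69 km

198.69


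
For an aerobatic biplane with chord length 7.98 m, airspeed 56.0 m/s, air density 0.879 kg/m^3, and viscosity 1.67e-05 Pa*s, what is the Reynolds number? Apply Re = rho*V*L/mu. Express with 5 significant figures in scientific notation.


Step 1: Numerator = rho * V * L = 0.879 * 56.0 * 7.98 = 392.80752
Step 2: Re = 392.80752 / 1.67e-05
Step 3: Re = 2.3521e+07

2.3521e+07


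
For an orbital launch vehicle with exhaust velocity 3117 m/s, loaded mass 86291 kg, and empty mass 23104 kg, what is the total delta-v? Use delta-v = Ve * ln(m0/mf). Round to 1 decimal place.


Step 1: Mass ratio m0/mf = 86291 / 23104 = 3.734894
Step 2: ln(3.734894) = 1.31772
Step 3: delta-v = 3117 * 1.31772 = 4107.3 m/s

4107.3


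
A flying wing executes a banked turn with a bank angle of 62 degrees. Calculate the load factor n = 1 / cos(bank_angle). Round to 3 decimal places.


Step 1: Convert 62 degrees to radians = 1.082104
Step 2: cos(62 deg) = 0.469472
Step 3: n = 1 / 0.469472 = 2.130

2.130


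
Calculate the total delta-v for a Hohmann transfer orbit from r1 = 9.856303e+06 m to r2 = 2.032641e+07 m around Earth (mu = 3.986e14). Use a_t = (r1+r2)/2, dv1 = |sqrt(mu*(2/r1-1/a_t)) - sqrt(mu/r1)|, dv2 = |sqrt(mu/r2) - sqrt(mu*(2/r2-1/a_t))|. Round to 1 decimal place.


Step 1: Transfer semi-major axis a_t = (9.856303e+06 + 2.032641e+07) / 2 = 1.509136e+07 m
Step 2: v1 (circular at r1) = sqrt(mu/r1) = 6359.33 m/s
Step 3: v_t1 = sqrt(mu*(2/r1 - 1/a_t)) = 7380.36 m/s
Step 4: dv1 = |7380.36 - 6359.33| = 1021.03 m/s
Step 5: v2 (circular at r2) = 4428.31 m/s, v_t2 = 3578.75 m/s
Step 6: dv2 = |4428.31 - 3578.75| = 849.56 m/s
Step 7: Total delta-v = 1021.03 + 849.56 = 1870.6 m/s

1870.6


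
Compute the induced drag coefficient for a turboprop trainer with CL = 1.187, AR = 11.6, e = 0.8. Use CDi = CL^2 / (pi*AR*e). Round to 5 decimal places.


Step 1: CL^2 = 1.187^2 = 1.408969
Step 2: pi * AR * e = 3.14159 * 11.6 * 0.8 = 29.15398
Step 3: CDi = 1.408969 / 29.15398 = 0.04833

0.04833


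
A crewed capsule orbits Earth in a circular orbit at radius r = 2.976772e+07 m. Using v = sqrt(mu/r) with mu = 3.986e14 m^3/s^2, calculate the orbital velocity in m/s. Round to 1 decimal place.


Step 1: mu / r = 3.986e14 / 2.976772e+07 = 13390343.634
Step 2: v = sqrt(13390343.634) = 3659.3 m/s

3659.3


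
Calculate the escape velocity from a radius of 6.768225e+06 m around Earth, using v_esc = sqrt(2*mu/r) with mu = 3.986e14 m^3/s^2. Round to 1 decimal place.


Step 1: 2*mu/r = 2 * 3.986e14 / 6.768225e+06 = 117785682.3613
Step 2: v_esc = sqrt(117785682.3613) = 10852.9 m/s

10852.9


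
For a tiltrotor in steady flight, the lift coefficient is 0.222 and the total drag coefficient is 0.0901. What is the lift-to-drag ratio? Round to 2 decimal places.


Step 1: L/D = CL / CD = 0.222 / 0.0901
Step 2: L/D = 2.46

2.46


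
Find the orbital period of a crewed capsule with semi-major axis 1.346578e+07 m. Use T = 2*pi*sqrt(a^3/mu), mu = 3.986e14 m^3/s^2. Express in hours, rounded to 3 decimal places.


Step 1: a^3 / mu = 2.441713e+21 / 3.986e14 = 6.125722e+06
Step 2: sqrt(6.125722e+06) = 2475.0195 s
Step 3: T = 2*pi * 2475.0195 = 15551.01 s
Step 4: T in hours = 15551.01 / 3600 = 4.320 hours

4.320


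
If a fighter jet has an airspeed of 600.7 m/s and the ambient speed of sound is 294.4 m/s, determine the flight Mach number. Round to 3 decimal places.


Step 1: M = V / a = 600.7 / 294.4
Step 2: M = 2.040

2.040


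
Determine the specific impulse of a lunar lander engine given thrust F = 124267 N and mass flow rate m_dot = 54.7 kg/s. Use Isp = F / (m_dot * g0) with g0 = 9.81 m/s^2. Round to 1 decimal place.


Step 1: m_dot * g0 = 54.7 * 9.81 = 536.61
Step 2: Isp = 124267 / 536.61 = 231.6 s

231.6


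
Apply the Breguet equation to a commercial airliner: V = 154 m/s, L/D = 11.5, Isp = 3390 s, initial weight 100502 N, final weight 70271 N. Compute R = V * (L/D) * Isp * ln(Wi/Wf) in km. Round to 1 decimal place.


Step 1: Coefficient = V * (L/D) * Isp = 154 * 11.5 * 3390 = 6003690.0 m
Step 2: Wi/Wf = 100502 / 70271 = 1.430206
Step 3: ln(1.430206) = 0.357818
Step 4: R = 6003690.0 * 0.357818 = 2148230.9 m = 2148.2 km

2148.2


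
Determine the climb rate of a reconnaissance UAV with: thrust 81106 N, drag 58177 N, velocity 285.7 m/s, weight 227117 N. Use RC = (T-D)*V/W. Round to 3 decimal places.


Step 1: Excess thrust = T - D = 81106 - 58177 = 22929 N
Step 2: Excess power = 22929 * 285.7 = 6550815.3 W
Step 3: RC = 6550815.3 / 227117 = 28.843 m/s

28.843


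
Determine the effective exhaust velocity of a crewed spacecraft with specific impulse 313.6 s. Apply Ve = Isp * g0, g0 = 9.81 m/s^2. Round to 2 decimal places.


Step 1: Ve = Isp * g0 = 313.6 * 9.81
Step 2: Ve = 3076.42 m/s

3076.42


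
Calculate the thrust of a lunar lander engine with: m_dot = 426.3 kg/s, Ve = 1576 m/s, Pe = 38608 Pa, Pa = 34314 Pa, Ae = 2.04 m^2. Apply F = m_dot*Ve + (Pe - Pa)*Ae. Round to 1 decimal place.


Step 1: Momentum thrust = m_dot * Ve = 426.3 * 1576 = 671848.8 N
Step 2: Pressure thrust = (Pe - Pa) * Ae = (38608 - 34314) * 2.04 = 8759.76 N
Step 3: Total thrust F = 671848.8 + 8759.76 = 680608.6 N

680608.6


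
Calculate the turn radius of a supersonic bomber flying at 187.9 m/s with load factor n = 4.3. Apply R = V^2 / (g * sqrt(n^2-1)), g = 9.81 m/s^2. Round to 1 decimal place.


Step 1: V^2 = 187.9^2 = 35306.41
Step 2: n^2 - 1 = 4.3^2 - 1 = 17.49
Step 3: sqrt(17.49) = 4.182105
Step 4: R = 35306.41 / (9.81 * 4.182105) = 860.6 m

860.6


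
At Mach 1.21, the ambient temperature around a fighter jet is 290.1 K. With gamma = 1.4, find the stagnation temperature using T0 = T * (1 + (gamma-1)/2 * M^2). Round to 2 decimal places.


Step 1: (gamma-1)/2 = 0.2
Step 2: M^2 = 1.4641
Step 3: 1 + 0.2 * 1.4641 = 1.29282
Step 4: T0 = 290.1 * 1.29282 = 375.05 K

375.05


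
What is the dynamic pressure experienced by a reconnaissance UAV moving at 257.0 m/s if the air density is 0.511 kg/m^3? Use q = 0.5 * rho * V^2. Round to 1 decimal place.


Step 1: V^2 = 257.0^2 = 66049.0
Step 2: q = 0.5 * 0.511 * 66049.0
Step 3: q = 16875.5 Pa

16875.5


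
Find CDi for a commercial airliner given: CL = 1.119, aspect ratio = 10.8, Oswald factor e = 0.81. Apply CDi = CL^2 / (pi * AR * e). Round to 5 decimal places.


Step 1: CL^2 = 1.119^2 = 1.252161
Step 2: pi * AR * e = 3.14159 * 10.8 * 0.81 = 27.482653
Step 3: CDi = 1.252161 / 27.482653 = 0.04556

0.04556


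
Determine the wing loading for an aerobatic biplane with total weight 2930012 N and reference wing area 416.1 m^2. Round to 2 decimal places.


Step 1: Wing loading = W / S = 2930012 / 416.1
Step 2: Wing loading = 7041.61 N/m^2

7041.61


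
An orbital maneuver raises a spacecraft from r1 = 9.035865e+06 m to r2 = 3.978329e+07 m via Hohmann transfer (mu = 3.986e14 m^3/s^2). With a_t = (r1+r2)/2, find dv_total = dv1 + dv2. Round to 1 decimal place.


Step 1: Transfer semi-major axis a_t = (9.035865e+06 + 3.978329e+07) / 2 = 2.440958e+07 m
Step 2: v1 (circular at r1) = sqrt(mu/r1) = 6641.77 m/s
Step 3: v_t1 = sqrt(mu*(2/r1 - 1/a_t)) = 8479.18 m/s
Step 4: dv1 = |8479.18 - 6641.77| = 1837.41 m/s
Step 5: v2 (circular at r2) = 3165.32 m/s, v_t2 = 1925.85 m/s
Step 6: dv2 = |3165.32 - 1925.85| = 1239.47 m/s
Step 7: Total delta-v = 1837.41 + 1239.47 = 3076.9 m/s

3076.9


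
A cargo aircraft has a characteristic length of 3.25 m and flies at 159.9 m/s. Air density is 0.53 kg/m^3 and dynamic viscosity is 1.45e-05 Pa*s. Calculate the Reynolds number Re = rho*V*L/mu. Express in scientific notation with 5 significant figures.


Step 1: Numerator = rho * V * L = 0.53 * 159.9 * 3.25 = 275.42775
Step 2: Re = 275.42775 / 1.45e-05
Step 3: Re = 1.8995e+07

1.8995e+07


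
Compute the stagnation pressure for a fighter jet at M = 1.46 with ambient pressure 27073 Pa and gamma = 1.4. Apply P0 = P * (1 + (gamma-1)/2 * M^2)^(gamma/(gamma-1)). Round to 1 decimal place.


Step 1: (gamma-1)/2 * M^2 = 0.2 * 2.1316 = 0.42632
Step 2: 1 + 0.42632 = 1.42632
Step 3: Exponent gamma/(gamma-1) = 3.5
Step 4: P0 = 27073 * 1.42632^3.5 = 93820.1 Pa

93820.1


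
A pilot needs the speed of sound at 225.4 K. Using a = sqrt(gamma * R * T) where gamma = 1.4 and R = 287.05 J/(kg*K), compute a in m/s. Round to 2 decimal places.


Step 1: gamma * R * T = 1.4 * 287.05 * 225.4 = 90581.498
Step 2: a = sqrt(90581.498) = 300.97 m/s

300.97


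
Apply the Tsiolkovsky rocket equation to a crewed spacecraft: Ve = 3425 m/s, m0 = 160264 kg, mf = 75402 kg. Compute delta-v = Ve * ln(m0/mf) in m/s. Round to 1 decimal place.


Step 1: Mass ratio m0/mf = 160264 / 75402 = 2.125461
Step 2: ln(2.125461) = 0.753989
Step 3: delta-v = 3425 * 0.753989 = 2582.4 m/s

2582.4


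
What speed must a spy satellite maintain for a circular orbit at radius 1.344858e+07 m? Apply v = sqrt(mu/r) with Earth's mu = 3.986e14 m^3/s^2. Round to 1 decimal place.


Step 1: mu / r = 3.986e14 / 1.344858e+07 = 29638816.8862
Step 2: v = sqrt(29638816.8862) = 5444.2 m/s

5444.2


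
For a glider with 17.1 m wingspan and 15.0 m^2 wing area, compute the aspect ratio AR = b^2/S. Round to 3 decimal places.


Step 1: b^2 = 17.1^2 = 292.41
Step 2: AR = 292.41 / 15.0 = 19.494

19.494


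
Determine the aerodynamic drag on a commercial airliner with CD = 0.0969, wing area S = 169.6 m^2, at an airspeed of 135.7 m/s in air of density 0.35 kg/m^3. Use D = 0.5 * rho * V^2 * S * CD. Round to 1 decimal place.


Step 1: Dynamic pressure q = 0.5 * 0.35 * 135.7^2 = 3222.5357 Pa
Step 2: Drag D = q * S * CD = 3222.5357 * 169.6 * 0.0969
Step 3: D = 52959.9 N

52959.9


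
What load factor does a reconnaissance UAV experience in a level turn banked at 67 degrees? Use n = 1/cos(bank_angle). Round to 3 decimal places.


Step 1: Convert 67 degrees to radians = 1.169371
Step 2: cos(67 deg) = 0.390731
Step 3: n = 1 / 0.390731 = 2.559

2.559


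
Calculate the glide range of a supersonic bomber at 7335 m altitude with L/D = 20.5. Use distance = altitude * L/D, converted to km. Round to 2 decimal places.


Step 1: Glide distance = altitude * L/D = 7335 * 20.5 = 150367.5 m
Step 2: Convert to km: 150367.5 / 1000 = 150.37 km

150.37


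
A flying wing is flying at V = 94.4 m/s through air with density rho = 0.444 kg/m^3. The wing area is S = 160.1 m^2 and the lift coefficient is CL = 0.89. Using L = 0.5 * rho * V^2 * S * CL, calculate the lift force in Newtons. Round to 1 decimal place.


Step 1: Calculate dynamic pressure q = 0.5 * 0.444 * 94.4^2 = 0.5 * 0.444 * 8911.36 = 1978.3219 Pa
Step 2: Multiply by wing area and lift coefficient: L = 1978.3219 * 160.1 * 0.89
Step 3: L = 316729.3394 * 0.89 = 281889.1 N

281889.1


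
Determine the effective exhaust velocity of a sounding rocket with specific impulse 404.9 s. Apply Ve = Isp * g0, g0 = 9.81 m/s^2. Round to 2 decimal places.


Step 1: Ve = Isp * g0 = 404.9 * 9.81
Step 2: Ve = 3972.07 m/s

3972.07


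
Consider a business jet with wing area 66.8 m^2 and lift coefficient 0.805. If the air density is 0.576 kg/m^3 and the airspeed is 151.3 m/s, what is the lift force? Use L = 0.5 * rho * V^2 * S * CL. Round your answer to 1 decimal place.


Step 1: Calculate dynamic pressure q = 0.5 * 0.576 * 151.3^2 = 0.5 * 0.576 * 22891.69 = 6592.8067 Pa
Step 2: Multiply by wing area and lift coefficient: L = 6592.8067 * 66.8 * 0.805
Step 3: L = 440399.4889 * 0.805 = 354521.6 N

354521.6


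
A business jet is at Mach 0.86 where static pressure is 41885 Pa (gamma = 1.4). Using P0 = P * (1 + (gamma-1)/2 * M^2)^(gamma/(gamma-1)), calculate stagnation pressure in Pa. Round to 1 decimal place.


Step 1: (gamma-1)/2 * M^2 = 0.2 * 0.7396 = 0.14792
Step 2: 1 + 0.14792 = 1.14792
Step 3: Exponent gamma/(gamma-1) = 3.5
Step 4: P0 = 41885 * 1.14792^3.5 = 67881.2 Pa

67881.2


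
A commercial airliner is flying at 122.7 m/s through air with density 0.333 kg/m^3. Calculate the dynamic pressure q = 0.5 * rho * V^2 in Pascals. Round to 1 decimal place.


Step 1: V^2 = 122.7^2 = 15055.29
Step 2: q = 0.5 * 0.333 * 15055.29
Step 3: q = 2506.7 Pa

2506.7


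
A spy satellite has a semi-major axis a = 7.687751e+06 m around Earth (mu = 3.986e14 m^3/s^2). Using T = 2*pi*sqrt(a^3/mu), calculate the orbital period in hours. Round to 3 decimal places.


Step 1: a^3 / mu = 4.543577e+20 / 3.986e14 = 1.139884e+06
Step 2: sqrt(1.139884e+06) = 1067.6535 s
Step 3: T = 2*pi * 1067.6535 = 6708.26 s
Step 4: T in hours = 6708.26 / 3600 = 1.863 hours

1.863


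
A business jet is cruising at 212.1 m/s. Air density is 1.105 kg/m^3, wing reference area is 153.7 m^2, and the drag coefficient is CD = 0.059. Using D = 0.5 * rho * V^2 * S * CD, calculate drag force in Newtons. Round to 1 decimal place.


Step 1: Dynamic pressure q = 0.5 * 1.105 * 212.1^2 = 24854.9915 Pa
Step 2: Drag D = q * S * CD = 24854.9915 * 153.7 * 0.059
Step 3: D = 225392.5 N

225392.5


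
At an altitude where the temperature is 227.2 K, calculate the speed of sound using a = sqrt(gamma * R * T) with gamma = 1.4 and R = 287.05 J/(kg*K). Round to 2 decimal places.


Step 1: gamma * R * T = 1.4 * 287.05 * 227.2 = 91304.864
Step 2: a = sqrt(91304.864) = 302.17 m/s

302.17


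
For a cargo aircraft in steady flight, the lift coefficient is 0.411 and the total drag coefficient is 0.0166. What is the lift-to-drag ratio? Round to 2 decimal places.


Step 1: L/D = CL / CD = 0.411 / 0.0166
Step 2: L/D = 24.76

24.76


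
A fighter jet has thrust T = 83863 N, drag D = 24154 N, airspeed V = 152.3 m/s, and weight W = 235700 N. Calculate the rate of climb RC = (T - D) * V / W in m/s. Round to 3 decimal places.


Step 1: Excess thrust = T - D = 83863 - 24154 = 59709 N
Step 2: Excess power = 59709 * 152.3 = 9093680.7 W
Step 3: RC = 9093680.7 / 235700 = 38.582 m/s

38.582


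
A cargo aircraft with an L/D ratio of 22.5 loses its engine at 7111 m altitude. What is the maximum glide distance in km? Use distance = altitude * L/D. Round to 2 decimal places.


Step 1: Glide distance = altitude * L/D = 7111 * 22.5 = 159997.5 m
Step 2: Convert to km: 159997.5 / 1000 = 160.00 km

160.00


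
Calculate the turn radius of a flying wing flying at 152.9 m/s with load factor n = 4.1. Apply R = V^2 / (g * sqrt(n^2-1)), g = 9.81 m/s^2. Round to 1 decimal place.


Step 1: V^2 = 152.9^2 = 23378.41
Step 2: n^2 - 1 = 4.1^2 - 1 = 15.81
Step 3: sqrt(15.81) = 3.976179
Step 4: R = 23378.41 / (9.81 * 3.976179) = 599.3 m

599.3


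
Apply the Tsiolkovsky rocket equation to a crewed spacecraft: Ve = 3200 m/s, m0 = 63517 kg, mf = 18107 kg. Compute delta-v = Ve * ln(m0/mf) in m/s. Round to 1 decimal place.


Step 1: Mass ratio m0/mf = 63517 / 18107 = 3.50787
Step 2: ln(3.50787) = 1.255009
Step 3: delta-v = 3200 * 1.255009 = 4016.0 m/s

4016.0


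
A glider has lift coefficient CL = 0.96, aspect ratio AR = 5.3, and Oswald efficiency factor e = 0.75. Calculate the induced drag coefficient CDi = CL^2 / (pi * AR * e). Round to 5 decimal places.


Step 1: CL^2 = 0.96^2 = 0.9216
Step 2: pi * AR * e = 3.14159 * 5.3 * 0.75 = 12.487831
Step 3: CDi = 0.9216 / 12.487831 = 0.07380

0.07380


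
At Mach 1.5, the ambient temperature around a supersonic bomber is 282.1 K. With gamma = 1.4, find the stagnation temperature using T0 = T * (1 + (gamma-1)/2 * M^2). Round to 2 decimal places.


Step 1: (gamma-1)/2 = 0.2
Step 2: M^2 = 2.25
Step 3: 1 + 0.2 * 2.25 = 1.45
Step 4: T0 = 282.1 * 1.45 = 409.05 K

409.05


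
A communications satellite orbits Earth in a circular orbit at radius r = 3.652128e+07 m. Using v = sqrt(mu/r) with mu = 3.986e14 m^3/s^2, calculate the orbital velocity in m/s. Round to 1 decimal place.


Step 1: mu / r = 3.986e14 / 3.652128e+07 = 10914184.8259
Step 2: v = sqrt(10914184.8259) = 3303.7 m/s

3303.7


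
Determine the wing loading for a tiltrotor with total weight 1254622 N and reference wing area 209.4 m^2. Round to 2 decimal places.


Step 1: Wing loading = W / S = 1254622 / 209.4
Step 2: Wing loading = 5991.51 N/m^2

5991.51


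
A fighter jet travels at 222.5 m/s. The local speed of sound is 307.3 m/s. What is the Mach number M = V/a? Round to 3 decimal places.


Step 1: M = V / a = 222.5 / 307.3
Step 2: M = 0.724

0.724


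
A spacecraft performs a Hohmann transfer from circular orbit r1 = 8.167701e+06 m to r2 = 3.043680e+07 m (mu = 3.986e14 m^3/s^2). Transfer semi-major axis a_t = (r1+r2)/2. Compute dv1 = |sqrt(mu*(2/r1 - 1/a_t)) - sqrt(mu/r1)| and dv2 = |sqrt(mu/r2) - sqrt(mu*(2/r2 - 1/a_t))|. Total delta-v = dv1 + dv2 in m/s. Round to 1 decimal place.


Step 1: Transfer semi-major axis a_t = (8.167701e+06 + 3.043680e+07) / 2 = 1.930225e+07 m
Step 2: v1 (circular at r1) = sqrt(mu/r1) = 6985.84 m/s
Step 3: v_t1 = sqrt(mu*(2/r1 - 1/a_t)) = 8772.32 m/s
Step 4: dv1 = |8772.32 - 6985.84| = 1786.47 m/s
Step 5: v2 (circular at r2) = 3618.84 m/s, v_t2 = 2354.05 m/s
Step 6: dv2 = |3618.84 - 2354.05| = 1264.79 m/s
Step 7: Total delta-v = 1786.47 + 1264.79 = 3051.3 m/s

3051.3


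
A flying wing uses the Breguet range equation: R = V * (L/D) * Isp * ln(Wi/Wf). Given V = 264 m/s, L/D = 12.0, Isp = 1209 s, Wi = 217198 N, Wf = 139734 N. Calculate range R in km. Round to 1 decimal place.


Step 1: Coefficient = V * (L/D) * Isp = 264 * 12.0 * 1209 = 3830112.0 m
Step 2: Wi/Wf = 217198 / 139734 = 1.554368
Step 3: ln(1.554368) = 0.441069
Step 4: R = 3830112.0 * 0.441069 = 1689342.8 m = 1689.3 km

1689.3


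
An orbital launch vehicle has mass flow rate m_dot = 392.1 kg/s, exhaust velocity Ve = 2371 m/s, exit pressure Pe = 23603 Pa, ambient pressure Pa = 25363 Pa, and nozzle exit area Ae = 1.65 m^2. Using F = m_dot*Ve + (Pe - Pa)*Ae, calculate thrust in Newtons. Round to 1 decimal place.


Step 1: Momentum thrust = m_dot * Ve = 392.1 * 2371 = 929669.1 N
Step 2: Pressure thrust = (Pe - Pa) * Ae = (23603 - 25363) * 1.65 = -2904.00 N
Step 3: Total thrust F = 929669.1 + -2904.00 = 926765.1 N

926765.1


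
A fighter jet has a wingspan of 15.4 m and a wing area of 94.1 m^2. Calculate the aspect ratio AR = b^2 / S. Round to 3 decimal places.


Step 1: b^2 = 15.4^2 = 237.16
Step 2: AR = 237.16 / 94.1 = 2.520

2.520


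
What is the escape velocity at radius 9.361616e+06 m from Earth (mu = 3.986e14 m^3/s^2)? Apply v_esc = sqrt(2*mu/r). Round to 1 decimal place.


Step 1: 2*mu/r = 2 * 3.986e14 / 9.361616e+06 = 85156237.9828
Step 2: v_esc = sqrt(85156237.9828) = 9228.0 m/s

9228.0


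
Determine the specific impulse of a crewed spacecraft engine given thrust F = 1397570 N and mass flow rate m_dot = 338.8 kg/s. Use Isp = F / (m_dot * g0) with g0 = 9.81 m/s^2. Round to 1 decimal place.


Step 1: m_dot * g0 = 338.8 * 9.81 = 3323.63
Step 2: Isp = 1397570 / 3323.63 = 420.5 s

420.5


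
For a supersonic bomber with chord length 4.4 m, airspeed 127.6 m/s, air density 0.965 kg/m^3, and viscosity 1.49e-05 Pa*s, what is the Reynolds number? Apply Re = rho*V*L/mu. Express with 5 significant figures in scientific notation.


Step 1: Numerator = rho * V * L = 0.965 * 127.6 * 4.4 = 541.7896
Step 2: Re = 541.7896 / 1.49e-05
Step 3: Re = 3.6362e+07

3.6362e+07


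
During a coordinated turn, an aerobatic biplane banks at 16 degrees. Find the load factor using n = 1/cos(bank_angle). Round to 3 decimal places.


Step 1: Convert 16 degrees to radians = 0.279253
Step 2: cos(16 deg) = 0.961262
Step 3: n = 1 / 0.961262 = 1.040

1.040


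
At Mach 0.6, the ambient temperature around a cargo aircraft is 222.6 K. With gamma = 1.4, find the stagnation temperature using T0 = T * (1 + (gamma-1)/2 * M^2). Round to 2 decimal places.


Step 1: (gamma-1)/2 = 0.2
Step 2: M^2 = 0.36
Step 3: 1 + 0.2 * 0.36 = 1.072
Step 4: T0 = 222.6 * 1.072 = 238.63 K

238.63


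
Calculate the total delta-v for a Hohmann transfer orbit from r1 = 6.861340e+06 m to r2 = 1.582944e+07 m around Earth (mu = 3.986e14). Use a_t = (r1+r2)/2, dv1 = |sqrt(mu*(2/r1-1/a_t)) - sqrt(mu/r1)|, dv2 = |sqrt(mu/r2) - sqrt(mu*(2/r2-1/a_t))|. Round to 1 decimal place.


Step 1: Transfer semi-major axis a_t = (6.861340e+06 + 1.582944e+07) / 2 = 1.134539e+07 m
Step 2: v1 (circular at r1) = sqrt(mu/r1) = 7621.92 m/s
Step 3: v_t1 = sqrt(mu*(2/r1 - 1/a_t)) = 9003.0 m/s
Step 4: dv1 = |9003.0 - 7621.92| = 1381.08 m/s
Step 5: v2 (circular at r2) = 5018.06 m/s, v_t2 = 3902.39 m/s
Step 6: dv2 = |5018.06 - 3902.39| = 1115.67 m/s
Step 7: Total delta-v = 1381.08 + 1115.67 = 2496.8 m/s

2496.8


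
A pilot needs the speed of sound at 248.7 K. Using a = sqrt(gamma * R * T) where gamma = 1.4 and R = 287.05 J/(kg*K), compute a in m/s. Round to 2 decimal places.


Step 1: gamma * R * T = 1.4 * 287.05 * 248.7 = 99945.069
Step 2: a = sqrt(99945.069) = 316.14 m/s

316.14


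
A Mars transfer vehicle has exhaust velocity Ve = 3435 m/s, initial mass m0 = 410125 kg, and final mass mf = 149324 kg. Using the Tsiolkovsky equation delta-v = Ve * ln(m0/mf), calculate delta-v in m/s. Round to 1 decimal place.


Step 1: Mass ratio m0/mf = 410125 / 149324 = 2.746544
Step 2: ln(2.746544) = 1.010344
Step 3: delta-v = 3435 * 1.010344 = 3470.5 m/s

3470.5


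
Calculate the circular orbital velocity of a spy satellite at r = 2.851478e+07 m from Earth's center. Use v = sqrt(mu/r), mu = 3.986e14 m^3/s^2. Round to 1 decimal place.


Step 1: mu / r = 3.986e14 / 2.851478e+07 = 13978715.5994
Step 2: v = sqrt(13978715.5994) = 3738.8 m/s

3738.8


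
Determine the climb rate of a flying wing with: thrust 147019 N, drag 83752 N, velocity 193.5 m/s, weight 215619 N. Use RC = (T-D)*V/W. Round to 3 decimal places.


Step 1: Excess thrust = T - D = 147019 - 83752 = 63267 N
Step 2: Excess power = 63267 * 193.5 = 12242164.5 W
Step 3: RC = 12242164.5 / 215619 = 56.777 m/s

56.777


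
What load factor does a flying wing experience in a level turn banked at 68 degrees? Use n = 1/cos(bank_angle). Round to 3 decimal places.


Step 1: Convert 68 degrees to radians = 1.186824
Step 2: cos(68 deg) = 0.374607
Step 3: n = 1 / 0.374607 = 2.669

2.669


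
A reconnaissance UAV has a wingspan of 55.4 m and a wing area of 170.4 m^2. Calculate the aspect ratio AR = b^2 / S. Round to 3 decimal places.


Step 1: b^2 = 55.4^2 = 3069.16
Step 2: AR = 3069.16 / 170.4 = 18.012

18.012


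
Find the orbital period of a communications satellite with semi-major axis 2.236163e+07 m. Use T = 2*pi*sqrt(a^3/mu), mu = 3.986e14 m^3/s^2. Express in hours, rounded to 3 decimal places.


Step 1: a^3 / mu = 1.118177e+22 / 3.986e14 = 2.805260e+07
Step 2: sqrt(2.805260e+07) = 5296.4703 s
Step 3: T = 2*pi * 5296.4703 = 33278.7 s
Step 4: T in hours = 33278.7 / 3600 = 9.244 hours

9.244


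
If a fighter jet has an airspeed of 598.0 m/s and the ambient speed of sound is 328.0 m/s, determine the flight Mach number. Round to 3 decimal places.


Step 1: M = V / a = 598.0 / 328.0
Step 2: M = 1.823

1.823
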